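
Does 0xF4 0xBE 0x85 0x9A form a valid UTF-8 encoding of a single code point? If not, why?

invalid (encodes a value above U+10FFFF)

Leading byte 0xF4 = 11110100 → 4-byte form.
Payload = 0x13E15A, which exceeds U+10FFFF, the maximum Unicode code point. (Leading bytes F5–FF, or F4 followed by ≥ 0x90, are invalid.)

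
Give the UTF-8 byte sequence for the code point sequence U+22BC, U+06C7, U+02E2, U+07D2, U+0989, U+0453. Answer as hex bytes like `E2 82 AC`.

E2 8A BC DB 87 CB A2 DF 92 E0 A6 89 D1 93

U+22BC: 3-byte form → E2 8A BC.
U+06C7: 2-byte form → DB 87.
U+02E2: 2-byte form → CB A2.
U+07D2: 2-byte form → DF 92.
U+0989: 3-byte form → E0 A6 89.
U+0453: 2-byte form → D1 93.
Concatenated (14 bytes): E2 8A BC DB 87 CB A2 DF 92 E0 A6 89 D1 93.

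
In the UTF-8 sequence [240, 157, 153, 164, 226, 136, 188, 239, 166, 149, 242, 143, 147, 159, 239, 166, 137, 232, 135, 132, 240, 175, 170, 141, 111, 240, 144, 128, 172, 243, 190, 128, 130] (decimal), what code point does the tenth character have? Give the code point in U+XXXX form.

Offset 0: leading byte 0xF0 = 11110000 → 4-byte char #1 = F0 9D 99 A4.
Offset 4: leading byte 0xE2 = 11100010 → 3-byte char #2 = E2 88 BC.
Offset 7: leading byte 0xEF = 11101111 → 3-byte char #3 = EF A6 95.
Offset 10: leading byte 0xF2 = 11110010 → 4-byte char #4 = F2 8F 93 9F.
Offset 14: leading byte 0xEF = 11101111 → 3-byte char #5 = EF A6 89.
Offset 17: leading byte 0xE8 = 11101000 → 3-byte char #6 = E8 87 84.
Offset 20: leading byte 0xF0 = 11110000 → 4-byte char #7 = F0 AF AA 8D.
Offset 24: leading byte 0x6F = 01101111 → 1-byte char #8 = 6F.
Offset 25: leading byte 0xF0 = 11110000 → 4-byte char #9 = F0 90 80 AC.
Offset 29: leading byte 0xF3 = 11110011 → 4-byte char #10 = F3 BE 80 82.
Leading byte 0xF3 = 11110011 matches 11110xxx → 4-byte sequence.
Byte 1: 0xF3 = 11110011, payload 011 (3 bits).
Byte 2: 0xBE = 10111110 (10xxxxxx ✓), payload 111110.
Byte 3: 0x80 = 10000000 (10xxxxxx ✓), payload 000000.
Byte 4: 0x82 = 10000010 (10xxxxxx ✓), payload 000010.
Concatenate: 011111110000000000010 = 0xFE002 (21 bits → U+FE002).

U+FE002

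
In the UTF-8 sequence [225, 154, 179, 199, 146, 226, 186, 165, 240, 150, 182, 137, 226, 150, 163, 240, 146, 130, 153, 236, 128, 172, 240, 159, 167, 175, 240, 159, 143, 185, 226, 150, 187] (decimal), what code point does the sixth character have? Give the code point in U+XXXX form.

Offset 0: leading byte 0xE1 = 11100001 → 3-byte char #1 = E1 9A B3.
Offset 3: leading byte 0xC7 = 11000111 → 2-byte char #2 = C7 92.
Offset 5: leading byte 0xE2 = 11100010 → 3-byte char #3 = E2 BA A5.
Offset 8: leading byte 0xF0 = 11110000 → 4-byte char #4 = F0 96 B6 89.
Offset 12: leading byte 0xE2 = 11100010 → 3-byte char #5 = E2 96 A3.
Offset 15: leading byte 0xF0 = 11110000 → 4-byte char #6 = F0 92 82 99.
Leading byte 0xF0 = 11110000 matches 11110xxx → 4-byte sequence.
Byte 1: 0xF0 = 11110000, payload 000 (3 bits).
Byte 2: 0x92 = 10010010 (10xxxxxx ✓), payload 010010.
Byte 3: 0x82 = 10000010 (10xxxxxx ✓), payload 000010.
Byte 4: 0x99 = 10011001 (10xxxxxx ✓), payload 011001.
Concatenate: 000010010000010011001 = 0x12099 (21 bits → U+12099).

U+12099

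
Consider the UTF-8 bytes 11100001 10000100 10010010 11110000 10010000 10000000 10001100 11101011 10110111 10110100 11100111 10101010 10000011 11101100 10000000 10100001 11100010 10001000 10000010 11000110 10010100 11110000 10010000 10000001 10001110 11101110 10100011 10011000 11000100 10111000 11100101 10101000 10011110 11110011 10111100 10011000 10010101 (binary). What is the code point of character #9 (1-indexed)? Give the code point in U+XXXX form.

Offset 0: leading byte 0xE1 = 11100001 → 3-byte char #1 = E1 84 92.
Offset 3: leading byte 0xF0 = 11110000 → 4-byte char #2 = F0 90 80 8C.
Offset 7: leading byte 0xEB = 11101011 → 3-byte char #3 = EB B7 B4.
Offset 10: leading byte 0xE7 = 11100111 → 3-byte char #4 = E7 AA 83.
Offset 13: leading byte 0xEC = 11101100 → 3-byte char #5 = EC 80 A1.
Offset 16: leading byte 0xE2 = 11100010 → 3-byte char #6 = E2 88 82.
Offset 19: leading byte 0xC6 = 11000110 → 2-byte char #7 = C6 94.
Offset 21: leading byte 0xF0 = 11110000 → 4-byte char #8 = F0 90 81 8E.
Offset 25: leading byte 0xEE = 11101110 → 3-byte char #9 = EE A3 98.
Leading byte 0xEE = 11101110 matches 1110xxxx → 3-byte sequence.
Byte 1: 0xEE = 11101110, payload 1110 (4 bits).
Byte 2: 0xA3 = 10100011 (10xxxxxx ✓), payload 100011.
Byte 3: 0x98 = 10011000 (10xxxxxx ✓), payload 011000.
Concatenate: 1110100011011000 = 0xE8D8 (16 bits → U+E8D8).

U+E8D8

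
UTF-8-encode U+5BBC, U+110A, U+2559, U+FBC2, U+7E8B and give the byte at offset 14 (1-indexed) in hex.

1-indexed offset 14 is 0-indexed offset 13.
U+5BBC → 3-byte form E5 AE BC at offsets 0–2.
U+110A → 3-byte form E1 84 8A at offsets 3–5.
U+2559 → 3-byte form E2 95 99 at offsets 6–8.
U+FBC2 → 3-byte form EF AF 82 at offsets 9–11.
U+7E8B → 3-byte form E7 BA 8B at offsets 12–14.
Offset 13 falls in char 5's range; it's byte 2 of E7 BA 8B = 0xBA.

0xBA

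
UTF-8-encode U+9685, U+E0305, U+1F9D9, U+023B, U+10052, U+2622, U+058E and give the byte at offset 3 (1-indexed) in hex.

0x85

1-indexed offset 3 is 0-indexed offset 2.
U+9685 → 3-byte form E9 9A 85 at offsets 0–2.
Offset 2 falls in char 1's range; it's byte 3 of E9 9A 85 = 0x85.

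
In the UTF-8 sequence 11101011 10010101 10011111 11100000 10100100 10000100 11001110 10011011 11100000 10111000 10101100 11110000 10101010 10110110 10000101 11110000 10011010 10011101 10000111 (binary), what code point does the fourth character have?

Offset 0: leading byte 0xEB = 11101011 → 3-byte char #1 = EB 95 9F.
Offset 3: leading byte 0xE0 = 11100000 → 3-byte char #2 = E0 A4 84.
Offset 6: leading byte 0xCE = 11001110 → 2-byte char #3 = CE 9B.
Offset 8: leading byte 0xE0 = 11100000 → 3-byte char #4 = E0 B8 AC.
Leading byte 0xE0 = 11100000 matches 1110xxxx → 3-byte sequence.
Byte 1: 0xE0 = 11100000, payload 0000 (4 bits).
Byte 2: 0xB8 = 10111000 (10xxxxxx ✓), payload 111000.
Byte 3: 0xAC = 10101100 (10xxxxxx ✓), payload 101100.
Concatenate: 0000111000101100 = 0xE2C (16 bits → U+0E2C).

U+0E2C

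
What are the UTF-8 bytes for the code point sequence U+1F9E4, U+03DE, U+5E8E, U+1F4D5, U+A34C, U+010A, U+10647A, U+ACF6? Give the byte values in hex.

F0 9F A7 A4 CF 9E E5 BA 8E F0 9F 93 95 EA 8D 8C C4 8A F4 86 91 BA EA B3 B6

U+1F9E4: 4-byte form → F0 9F A7 A4.
U+03DE: 2-byte form → CF 9E.
U+5E8E: 3-byte form → E5 BA 8E.
U+1F4D5: 4-byte form → F0 9F 93 95.
U+A34C: 3-byte form → EA 8D 8C.
U+010A: 2-byte form → C4 8A.
U+10647A: 4-byte form → F4 86 91 BA.
U+ACF6: 3-byte form → EA B3 B6.
Concatenated (25 bytes): F0 9F A7 A4 CF 9E E5 BA 8E F0 9F 93 95 EA 8D 8C C4 8A F4 86 91 BA EA B3 B6.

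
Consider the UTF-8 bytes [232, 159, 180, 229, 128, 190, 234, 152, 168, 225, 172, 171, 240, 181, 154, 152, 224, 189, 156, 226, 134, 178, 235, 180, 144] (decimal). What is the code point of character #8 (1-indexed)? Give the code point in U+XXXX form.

U+BD10

Offset 0: leading byte 0xE8 = 11101000 → 3-byte char #1 = E8 9F B4.
Offset 3: leading byte 0xE5 = 11100101 → 3-byte char #2 = E5 80 BE.
Offset 6: leading byte 0xEA = 11101010 → 3-byte char #3 = EA 98 A8.
Offset 9: leading byte 0xE1 = 11100001 → 3-byte char #4 = E1 AC AB.
Offset 12: leading byte 0xF0 = 11110000 → 4-byte char #5 = F0 B5 9A 98.
Offset 16: leading byte 0xE0 = 11100000 → 3-byte char #6 = E0 BD 9C.
Offset 19: leading byte 0xE2 = 11100010 → 3-byte char #7 = E2 86 B2.
Offset 22: leading byte 0xEB = 11101011 → 3-byte char #8 = EB B4 90.
Leading byte 0xEB = 11101011 matches 1110xxxx → 3-byte sequence.
Byte 1: 0xEB = 11101011, payload 1011 (4 bits).
Byte 2: 0xB4 = 10110100 (10xxxxxx ✓), payload 110100.
Byte 3: 0x90 = 10010000 (10xxxxxx ✓), payload 010000.
Concatenate: 1011110100010000 = 0xBD10 (16 bits → U+BD10).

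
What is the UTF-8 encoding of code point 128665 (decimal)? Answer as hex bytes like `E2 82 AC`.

F0 9F 9A 99

U+1F699 = 0x1F699 = 128665 decimal. In range U+10000–U+10FFFF → 4-byte form: 11110xxx 10xxxxxx 10xxxxxx 10xxxxxx.
Binary (21 bits): 000011111011010011001.
Split 3+6+6+6: 000 | 011111 | 011010 | 011001.
Byte 1: 11110000 = 0xF0.
Byte 2: 10011111 = 0x9F.
Byte 3: 10011010 = 0x9A.
Byte 4: 10011001 = 0x99.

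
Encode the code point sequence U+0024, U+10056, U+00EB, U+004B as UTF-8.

24 F0 90 81 96 C3 AB 4B

U+0024: 1-byte form → 24.
U+10056: 4-byte form → F0 90 81 96.
U+00EB: 2-byte form → C3 AB.
U+004B: 1-byte form → 4B.
Concatenated (8 bytes): 24 F0 90 81 96 C3 AB 4B.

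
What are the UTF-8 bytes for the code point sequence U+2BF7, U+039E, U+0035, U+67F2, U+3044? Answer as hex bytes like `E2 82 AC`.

U+2BF7: 3-byte form → E2 AF B7.
U+039E: 2-byte form → CE 9E.
U+0035: 1-byte form → 35.
U+67F2: 3-byte form → E6 9F B2.
U+3044: 3-byte form → E3 81 84.
Concatenated (12 bytes): E2 AF B7 CE 9E 35 E6 9F B2 E3 81 84.

E2 AF B7 CE 9E 35 E6 9F B2 E3 81 84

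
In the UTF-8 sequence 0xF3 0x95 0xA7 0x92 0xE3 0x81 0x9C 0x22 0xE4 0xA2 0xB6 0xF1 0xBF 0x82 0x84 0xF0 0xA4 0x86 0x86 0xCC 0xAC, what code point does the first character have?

U+D59D2

Offset 0: leading byte 0xF3 = 11110011 → 4-byte char #1 = F3 95 A7 92.
Leading byte 0xF3 = 11110011 matches 11110xxx → 4-byte sequence.
Byte 1: 0xF3 = 11110011, payload 011 (3 bits).
Byte 2: 0x95 = 10010101 (10xxxxxx ✓), payload 010101.
Byte 3: 0xA7 = 10100111 (10xxxxxx ✓), payload 100111.
Byte 4: 0x92 = 10010010 (10xxxxxx ✓), payload 010010.
Concatenate: 011010101100111010010 = 0xD59D2 (21 bits → U+D59D2).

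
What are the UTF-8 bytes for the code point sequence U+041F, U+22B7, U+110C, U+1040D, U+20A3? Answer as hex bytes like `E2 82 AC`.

D0 9F E2 8A B7 E1 84 8C F0 90 90 8D E2 82 A3

U+041F: 2-byte form → D0 9F.
U+22B7: 3-byte form → E2 8A B7.
U+110C: 3-byte form → E1 84 8C.
U+1040D: 4-byte form → F0 90 90 8D.
U+20A3: 3-byte form → E2 82 A3.
Concatenated (15 bytes): D0 9F E2 8A B7 E1 84 8C F0 90 90 8D E2 82 A3.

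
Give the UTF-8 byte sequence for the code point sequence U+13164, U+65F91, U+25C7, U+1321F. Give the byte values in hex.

U+13164: 4-byte form → F0 93 85 A4.
U+65F91: 4-byte form → F1 A5 BE 91.
U+25C7: 3-byte form → E2 97 87.
U+1321F: 4-byte form → F0 93 88 9F.
Concatenated (15 bytes): F0 93 85 A4 F1 A5 BE 91 E2 97 87 F0 93 88 9F.

F0 93 85 A4 F1 A5 BE 91 E2 97 87 F0 93 88 9F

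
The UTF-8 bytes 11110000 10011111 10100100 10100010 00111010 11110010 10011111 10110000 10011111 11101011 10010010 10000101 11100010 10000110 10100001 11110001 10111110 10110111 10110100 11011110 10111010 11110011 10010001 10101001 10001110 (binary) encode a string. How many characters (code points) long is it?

8

Byte at offset 0: 0xF0 = 11110000 → 4-byte char (#1). Advance 4.
Byte at offset 4: 0x3A = 00111010 → 1-byte char (#2). Advance 1.
Byte at offset 5: 0xF2 = 11110010 → 4-byte char (#3). Advance 4.
Byte at offset 9: 0xEB = 11101011 → 3-byte char (#4). Advance 3.
Byte at offset 12: 0xE2 = 11100010 → 3-byte char (#5). Advance 3.
Byte at offset 15: 0xF1 = 11110001 → 4-byte char (#6). Advance 4.
Byte at offset 19: 0xDE = 11011110 → 2-byte char (#7). Advance 2.
Byte at offset 21: 0xF3 = 11110011 → 4-byte char (#8). Advance 4.
Reached end at offset 25 after 8 code points.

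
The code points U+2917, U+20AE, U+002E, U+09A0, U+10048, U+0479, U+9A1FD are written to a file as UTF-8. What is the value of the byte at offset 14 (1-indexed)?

1-indexed offset 14 is 0-indexed offset 13.
U+2917 → 3-byte form E2 A4 97 at offsets 0–2.
U+20AE → 3-byte form E2 82 AE at offsets 3–5.
U+002E → 1-byte form 2E at offsets 6–6.
U+09A0 → 3-byte form E0 A6 A0 at offsets 7–9.
U+10048 → 4-byte form F0 90 81 88 at offsets 10–13.
Offset 13 falls in char 5's range; it's byte 4 of F0 90 81 88 = 0x88.

0x88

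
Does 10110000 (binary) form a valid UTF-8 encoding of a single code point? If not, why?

invalid (continuation byte with no leading byte)

Byte 0xB0 = 10110000 has the form 10xxxxxx — a continuation byte — but there is no preceding leading byte.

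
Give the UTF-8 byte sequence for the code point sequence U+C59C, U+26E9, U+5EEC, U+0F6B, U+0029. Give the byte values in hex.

EC 96 9C E2 9B A9 E5 BB AC E0 BD AB 29

U+C59C: 3-byte form → EC 96 9C.
U+26E9: 3-byte form → E2 9B A9.
U+5EEC: 3-byte form → E5 BB AC.
U+0F6B: 3-byte form → E0 BD AB.
U+0029: 1-byte form → 29.
Concatenated (13 bytes): EC 96 9C E2 9B A9 E5 BB AC E0 BD AB 29.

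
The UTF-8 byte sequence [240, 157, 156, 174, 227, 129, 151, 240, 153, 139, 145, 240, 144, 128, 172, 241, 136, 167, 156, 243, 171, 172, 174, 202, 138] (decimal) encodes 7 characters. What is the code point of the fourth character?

Offset 0: leading byte 0xF0 = 11110000 → 4-byte char #1 = F0 9D 9C AE.
Offset 4: leading byte 0xE3 = 11100011 → 3-byte char #2 = E3 81 97.
Offset 7: leading byte 0xF0 = 11110000 → 4-byte char #3 = F0 99 8B 91.
Offset 11: leading byte 0xF0 = 11110000 → 4-byte char #4 = F0 90 80 AC.
Leading byte 0xF0 = 11110000 matches 11110xxx → 4-byte sequence.
Byte 1: 0xF0 = 11110000, payload 000 (3 bits).
Byte 2: 0x90 = 10010000 (10xxxxxx ✓), payload 010000.
Byte 3: 0x80 = 10000000 (10xxxxxx ✓), payload 000000.
Byte 4: 0xAC = 10101100 (10xxxxxx ✓), payload 101100.
Concatenate: 000010000000000101100 = 0x1002C (21 bits → U+1002C).

U+1002C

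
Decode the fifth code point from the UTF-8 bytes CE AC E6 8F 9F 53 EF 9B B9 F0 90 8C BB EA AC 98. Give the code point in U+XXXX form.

Offset 0: leading byte 0xCE = 11001110 → 2-byte char #1 = CE AC.
Offset 2: leading byte 0xE6 = 11100110 → 3-byte char #2 = E6 8F 9F.
Offset 5: leading byte 0x53 = 01010011 → 1-byte char #3 = 53.
Offset 6: leading byte 0xEF = 11101111 → 3-byte char #4 = EF 9B B9.
Offset 9: leading byte 0xF0 = 11110000 → 4-byte char #5 = F0 90 8C BB.
Leading byte 0xF0 = 11110000 matches 11110xxx → 4-byte sequence.
Byte 1: 0xF0 = 11110000, payload 000 (3 bits).
Byte 2: 0x90 = 10010000 (10xxxxxx ✓), payload 010000.
Byte 3: 0x8C = 10001100 (10xxxxxx ✓), payload 001100.
Byte 4: 0xBB = 10111011 (10xxxxxx ✓), payload 111011.
Concatenate: 000010000001100111011 = 0x1033B (21 bits → U+1033B).

U+1033B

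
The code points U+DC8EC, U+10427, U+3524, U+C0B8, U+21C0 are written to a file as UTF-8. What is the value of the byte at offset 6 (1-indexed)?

1-indexed offset 6 is 0-indexed offset 5.
U+DC8EC → 4-byte form F3 9C A3 AC at offsets 0–3.
U+10427 → 4-byte form F0 90 90 A7 at offsets 4–7.
Offset 5 falls in char 2's range; it's byte 2 of F0 90 90 A7 = 0x90.

0x90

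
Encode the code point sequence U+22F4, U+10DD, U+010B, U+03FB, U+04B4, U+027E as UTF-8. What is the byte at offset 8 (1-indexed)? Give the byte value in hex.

0x8B

1-indexed offset 8 is 0-indexed offset 7.
U+22F4 → 3-byte form E2 8B B4 at offsets 0–2.
U+10DD → 3-byte form E1 83 9D at offsets 3–5.
U+010B → 2-byte form C4 8B at offsets 6–7.
Offset 7 falls in char 3's range; it's byte 2 of C4 8B = 0x8B.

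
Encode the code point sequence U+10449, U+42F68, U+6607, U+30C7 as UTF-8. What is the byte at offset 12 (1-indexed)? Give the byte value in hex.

0xE3

1-indexed offset 12 is 0-indexed offset 11.
U+10449 → 4-byte form F0 90 91 89 at offsets 0–3.
U+42F68 → 4-byte form F1 82 BD A8 at offsets 4–7.
U+6607 → 3-byte form E6 98 87 at offsets 8–10.
U+30C7 → 3-byte form E3 83 87 at offsets 11–13.
Offset 11 falls in char 4's range; it's byte 1 of E3 83 87 = 0xE3.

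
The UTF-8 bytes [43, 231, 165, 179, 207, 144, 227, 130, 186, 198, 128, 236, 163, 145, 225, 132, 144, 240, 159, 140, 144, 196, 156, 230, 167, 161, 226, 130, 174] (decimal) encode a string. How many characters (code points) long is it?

11

Byte at offset 0: 0x2B = 00101011 → 1-byte char (#1). Advance 1.
Byte at offset 1: 0xE7 = 11100111 → 3-byte char (#2). Advance 3.
Byte at offset 4: 0xCF = 11001111 → 2-byte char (#3). Advance 2.
Byte at offset 6: 0xE3 = 11100011 → 3-byte char (#4). Advance 3.
Byte at offset 9: 0xC6 = 11000110 → 2-byte char (#5). Advance 2.
Byte at offset 11: 0xEC = 11101100 → 3-byte char (#6). Advance 3.
Byte at offset 14: 0xE1 = 11100001 → 3-byte char (#7). Advance 3.
Byte at offset 17: 0xF0 = 11110000 → 4-byte char (#8). Advance 4.
Byte at offset 21: 0xC4 = 11000100 → 2-byte char (#9). Advance 2.
Byte at offset 23: 0xE6 = 11100110 → 3-byte char (#10). Advance 3.
Byte at offset 26: 0xE2 = 11100010 → 3-byte char (#11). Advance 3.
Reached end at offset 29 after 11 code points.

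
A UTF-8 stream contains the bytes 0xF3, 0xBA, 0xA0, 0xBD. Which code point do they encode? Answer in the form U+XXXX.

U+FA83D

Leading byte 0xF3 = 11110011 matches 11110xxx → 4-byte sequence.
Byte 1: 0xF3 = 11110011, payload 011 (3 bits).
Byte 2: 0xBA = 10111010 (10xxxxxx ✓), payload 111010.
Byte 3: 0xA0 = 10100000 (10xxxxxx ✓), payload 100000.
Byte 4: 0xBD = 10111101 (10xxxxxx ✓), payload 111101.
Concatenate: 011111010100000111101 = 0xFA83D (21 bits → U+FA83D).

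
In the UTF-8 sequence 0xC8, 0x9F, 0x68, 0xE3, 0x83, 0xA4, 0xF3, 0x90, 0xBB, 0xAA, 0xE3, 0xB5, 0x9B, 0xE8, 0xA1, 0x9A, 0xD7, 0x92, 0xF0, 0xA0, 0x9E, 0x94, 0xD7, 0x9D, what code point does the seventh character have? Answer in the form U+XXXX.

Offset 0: leading byte 0xC8 = 11001000 → 2-byte char #1 = C8 9F.
Offset 2: leading byte 0x68 = 01101000 → 1-byte char #2 = 68.
Offset 3: leading byte 0xE3 = 11100011 → 3-byte char #3 = E3 83 A4.
Offset 6: leading byte 0xF3 = 11110011 → 4-byte char #4 = F3 90 BB AA.
Offset 10: leading byte 0xE3 = 11100011 → 3-byte char #5 = E3 B5 9B.
Offset 13: leading byte 0xE8 = 11101000 → 3-byte char #6 = E8 A1 9A.
Offset 16: leading byte 0xD7 = 11010111 → 2-byte char #7 = D7 92.
Leading byte 0xD7 = 11010111 matches 110xxxxx → 2-byte sequence.
Byte 1: 0xD7 = 11010111, payload 10111 (5 bits).
Byte 2: 0x92 = 10010010 (10xxxxxx ✓), payload 010010.
Concatenate: 10111010010 = 0x5D2 (11 bits → U+05D2).

U+05D2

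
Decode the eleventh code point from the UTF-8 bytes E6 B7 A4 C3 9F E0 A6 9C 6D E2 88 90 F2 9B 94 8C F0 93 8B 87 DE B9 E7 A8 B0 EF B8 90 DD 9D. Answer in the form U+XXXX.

Offset 0: leading byte 0xE6 = 11100110 → 3-byte char #1 = E6 B7 A4.
Offset 3: leading byte 0xC3 = 11000011 → 2-byte char #2 = C3 9F.
Offset 5: leading byte 0xE0 = 11100000 → 3-byte char #3 = E0 A6 9C.
Offset 8: leading byte 0x6D = 01101101 → 1-byte char #4 = 6D.
Offset 9: leading byte 0xE2 = 11100010 → 3-byte char #5 = E2 88 90.
Offset 12: leading byte 0xF2 = 11110010 → 4-byte char #6 = F2 9B 94 8C.
Offset 16: leading byte 0xF0 = 11110000 → 4-byte char #7 = F0 93 8B 87.
Offset 20: leading byte 0xDE = 11011110 → 2-byte char #8 = DE B9.
Offset 22: leading byte 0xE7 = 11100111 → 3-byte char #9 = E7 A8 B0.
Offset 25: leading byte 0xEF = 11101111 → 3-byte char #10 = EF B8 90.
Offset 28: leading byte 0xDD = 11011101 → 2-byte char #11 = DD 9D.
Leading byte 0xDD = 11011101 matches 110xxxxx → 2-byte sequence.
Byte 1: 0xDD = 11011101, payload 11101 (5 bits).
Byte 2: 0x9D = 10011101 (10xxxxxx ✓), payload 011101.
Concatenate: 11101011101 = 0x75D (11 bits → U+075D).

U+075D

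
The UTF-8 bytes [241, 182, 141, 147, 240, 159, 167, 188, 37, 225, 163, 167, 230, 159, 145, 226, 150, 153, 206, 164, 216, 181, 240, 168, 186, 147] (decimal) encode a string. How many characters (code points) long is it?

9

Byte at offset 0: 0xF1 = 11110001 → 4-byte char (#1). Advance 4.
Byte at offset 4: 0xF0 = 11110000 → 4-byte char (#2). Advance 4.
Byte at offset 8: 0x25 = 00100101 → 1-byte char (#3). Advance 1.
Byte at offset 9: 0xE1 = 11100001 → 3-byte char (#4). Advance 3.
Byte at offset 12: 0xE6 = 11100110 → 3-byte char (#5). Advance 3.
Byte at offset 15: 0xE2 = 11100010 → 3-byte char (#6). Advance 3.
Byte at offset 18: 0xCE = 11001110 → 2-byte char (#7). Advance 2.
Byte at offset 20: 0xD8 = 11011000 → 2-byte char (#8). Advance 2.
Byte at offset 22: 0xF0 = 11110000 → 4-byte char (#9). Advance 4.
Reached end at offset 26 after 9 code points.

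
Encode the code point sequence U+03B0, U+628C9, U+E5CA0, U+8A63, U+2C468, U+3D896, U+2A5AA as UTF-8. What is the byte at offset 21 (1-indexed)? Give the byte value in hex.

0x96

1-indexed offset 21 is 0-indexed offset 20.
U+03B0 → 2-byte form CE B0 at offsets 0–1.
U+628C9 → 4-byte form F1 A2 A3 89 at offsets 2–5.
U+E5CA0 → 4-byte form F3 A5 B2 A0 at offsets 6–9.
U+8A63 → 3-byte form E8 A9 A3 at offsets 10–12.
U+2C468 → 4-byte form F0 AC 91 A8 at offsets 13–16.
U+3D896 → 4-byte form F0 BD A2 96 at offsets 17–20.
Offset 20 falls in char 6's range; it's byte 4 of F0 BD A2 96 = 0x96.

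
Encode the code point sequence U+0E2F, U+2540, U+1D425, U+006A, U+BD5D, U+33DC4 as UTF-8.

U+0E2F: 3-byte form → E0 B8 AF.
U+2540: 3-byte form → E2 95 80.
U+1D425: 4-byte form → F0 9D 90 A5.
U+006A: 1-byte form → 6A.
U+BD5D: 3-byte form → EB B5 9D.
U+33DC4: 4-byte form → F0 B3 B7 84.
Concatenated (18 bytes): E0 B8 AF E2 95 80 F0 9D 90 A5 6A EB B5 9D F0 B3 B7 84.

E0 B8 AF E2 95 80 F0 9D 90 A5 6A EB B5 9D F0 B3 B7 84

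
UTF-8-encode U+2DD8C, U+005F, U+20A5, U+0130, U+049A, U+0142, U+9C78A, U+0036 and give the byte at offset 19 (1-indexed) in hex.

0x36

1-indexed offset 19 is 0-indexed offset 18.
U+2DD8C → 4-byte form F0 AD B6 8C at offsets 0–3.
U+005F → 1-byte form 5F at offsets 4–4.
U+20A5 → 3-byte form E2 82 A5 at offsets 5–7.
U+0130 → 2-byte form C4 B0 at offsets 8–9.
U+049A → 2-byte form D2 9A at offsets 10–11.
U+0142 → 2-byte form C5 82 at offsets 12–13.
U+9C78A → 4-byte form F2 9C 9E 8A at offsets 14–17.
U+0036 → 1-byte form 36 at offsets 18–18.
Offset 18 falls in char 8's range; it's byte 1 of 36 = 0x36.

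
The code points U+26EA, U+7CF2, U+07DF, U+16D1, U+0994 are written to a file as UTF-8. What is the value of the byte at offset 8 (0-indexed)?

0xE1

U+26EA → 3-byte form E2 9B AA at offsets 0–2.
U+7CF2 → 3-byte form E7 B3 B2 at offsets 3–5.
U+07DF → 2-byte form DF 9F at offsets 6–7.
U+16D1 → 3-byte form E1 9B 91 at offsets 8–10.
Offset 8 falls in char 4's range; it's byte 1 of E1 9B 91 = 0xE1.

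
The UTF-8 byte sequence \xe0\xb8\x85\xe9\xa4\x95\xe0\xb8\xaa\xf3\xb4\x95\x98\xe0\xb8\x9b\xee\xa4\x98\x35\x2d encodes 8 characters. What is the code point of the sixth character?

U+E918

Offset 0: leading byte 0xE0 = 11100000 → 3-byte char #1 = E0 B8 85.
Offset 3: leading byte 0xE9 = 11101001 → 3-byte char #2 = E9 A4 95.
Offset 6: leading byte 0xE0 = 11100000 → 3-byte char #3 = E0 B8 AA.
Offset 9: leading byte 0xF3 = 11110011 → 4-byte char #4 = F3 B4 95 98.
Offset 13: leading byte 0xE0 = 11100000 → 3-byte char #5 = E0 B8 9B.
Offset 16: leading byte 0xEE = 11101110 → 3-byte char #6 = EE A4 98.
Leading byte 0xEE = 11101110 matches 1110xxxx → 3-byte sequence.
Byte 1: 0xEE = 11101110, payload 1110 (4 bits).
Byte 2: 0xA4 = 10100100 (10xxxxxx ✓), payload 100100.
Byte 3: 0x98 = 10011000 (10xxxxxx ✓), payload 011000.
Concatenate: 1110100100011000 = 0xE918 (16 bits → U+E918).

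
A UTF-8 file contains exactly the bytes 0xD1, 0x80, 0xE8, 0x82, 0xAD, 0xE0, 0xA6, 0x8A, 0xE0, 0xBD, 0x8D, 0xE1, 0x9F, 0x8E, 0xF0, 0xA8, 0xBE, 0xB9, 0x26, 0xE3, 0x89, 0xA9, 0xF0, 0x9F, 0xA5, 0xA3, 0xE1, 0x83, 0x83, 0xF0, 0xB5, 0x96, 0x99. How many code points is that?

11

Byte at offset 0: 0xD1 = 11010001 → 2-byte char (#1). Advance 2.
Byte at offset 2: 0xE8 = 11101000 → 3-byte char (#2). Advance 3.
Byte at offset 5: 0xE0 = 11100000 → 3-byte char (#3). Advance 3.
Byte at offset 8: 0xE0 = 11100000 → 3-byte char (#4). Advance 3.
Byte at offset 11: 0xE1 = 11100001 → 3-byte char (#5). Advance 3.
Byte at offset 14: 0xF0 = 11110000 → 4-byte char (#6). Advance 4.
Byte at offset 18: 0x26 = 00100110 → 1-byte char (#7). Advance 1.
Byte at offset 19: 0xE3 = 11100011 → 3-byte char (#8). Advance 3.
Byte at offset 22: 0xF0 = 11110000 → 4-byte char (#9). Advance 4.
Byte at offset 26: 0xE1 = 11100001 → 3-byte char (#10). Advance 3.
Byte at offset 29: 0xF0 = 11110000 → 4-byte char (#11). Advance 4.
Reached end at offset 33 after 11 code points.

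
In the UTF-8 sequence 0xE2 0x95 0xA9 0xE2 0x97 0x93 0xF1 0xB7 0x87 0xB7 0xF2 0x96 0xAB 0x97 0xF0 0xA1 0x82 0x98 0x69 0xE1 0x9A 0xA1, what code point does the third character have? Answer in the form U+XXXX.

U+771F7

Offset 0: leading byte 0xE2 = 11100010 → 3-byte char #1 = E2 95 A9.
Offset 3: leading byte 0xE2 = 11100010 → 3-byte char #2 = E2 97 93.
Offset 6: leading byte 0xF1 = 11110001 → 4-byte char #3 = F1 B7 87 B7.
Leading byte 0xF1 = 11110001 matches 11110xxx → 4-byte sequence.
Byte 1: 0xF1 = 11110001, payload 001 (3 bits).
Byte 2: 0xB7 = 10110111 (10xxxxxx ✓), payload 110111.
Byte 3: 0x87 = 10000111 (10xxxxxx ✓), payload 000111.
Byte 4: 0xB7 = 10110111 (10xxxxxx ✓), payload 110111.
Concatenate: 001110111000111110111 = 0x771F7 (21 bits → U+771F7).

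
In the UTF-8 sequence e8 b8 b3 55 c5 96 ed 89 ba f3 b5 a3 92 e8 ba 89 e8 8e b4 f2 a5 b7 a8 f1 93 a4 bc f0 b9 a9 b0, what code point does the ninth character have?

U+5393C

Offset 0: leading byte 0xE8 = 11101000 → 3-byte char #1 = E8 B8 B3.
Offset 3: leading byte 0x55 = 01010101 → 1-byte char #2 = 55.
Offset 4: leading byte 0xC5 = 11000101 → 2-byte char #3 = C5 96.
Offset 6: leading byte 0xED = 11101101 → 3-byte char #4 = ED 89 BA.
Offset 9: leading byte 0xF3 = 11110011 → 4-byte char #5 = F3 B5 A3 92.
Offset 13: leading byte 0xE8 = 11101000 → 3-byte char #6 = E8 BA 89.
Offset 16: leading byte 0xE8 = 11101000 → 3-byte char #7 = E8 8E B4.
Offset 19: leading byte 0xF2 = 11110010 → 4-byte char #8 = F2 A5 B7 A8.
Offset 23: leading byte 0xF1 = 11110001 → 4-byte char #9 = F1 93 A4 BC.
Leading byte 0xF1 = 11110001 matches 11110xxx → 4-byte sequence.
Byte 1: 0xF1 = 11110001, payload 001 (3 bits).
Byte 2: 0x93 = 10010011 (10xxxxxx ✓), payload 010011.
Byte 3: 0xA4 = 10100100 (10xxxxxx ✓), payload 100100.
Byte 4: 0xBC = 10111100 (10xxxxxx ✓), payload 111100.
Concatenate: 001010011100100111100 = 0x5393C (21 bits → U+5393C).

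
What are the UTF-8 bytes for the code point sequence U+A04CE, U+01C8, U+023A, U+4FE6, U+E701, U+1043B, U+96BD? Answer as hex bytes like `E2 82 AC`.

U+A04CE: 4-byte form → F2 A0 93 8E.
U+01C8: 2-byte form → C7 88.
U+023A: 2-byte form → C8 BA.
U+4FE6: 3-byte form → E4 BF A6.
U+E701: 3-byte form → EE 9C 81.
U+1043B: 4-byte form → F0 90 90 BB.
U+96BD: 3-byte form → E9 9A BD.
Concatenated (21 bytes): F2 A0 93 8E C7 88 C8 BA E4 BF A6 EE 9C 81 F0 90 90 BB E9 9A BD.

F2 A0 93 8E C7 88 C8 BA E4 BF A6 EE 9C 81 F0 90 90 BB E9 9A BD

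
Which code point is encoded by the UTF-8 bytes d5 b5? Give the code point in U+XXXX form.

Leading byte 0xD5 = 11010101 matches 110xxxxx → 2-byte sequence.
Byte 1: 0xD5 = 11010101, payload 10101 (5 bits).
Byte 2: 0xB5 = 10110101 (10xxxxxx ✓), payload 110101.
Concatenate: 10101110101 = 0x575 (11 bits → U+0575).

U+0575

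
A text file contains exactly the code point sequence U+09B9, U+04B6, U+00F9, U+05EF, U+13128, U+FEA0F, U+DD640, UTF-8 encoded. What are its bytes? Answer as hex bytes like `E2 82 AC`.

U+09B9: 3-byte form → E0 A6 B9.
U+04B6: 2-byte form → D2 B6.
U+00F9: 2-byte form → C3 B9.
U+05EF: 2-byte form → D7 AF.
U+13128: 4-byte form → F0 93 84 A8.
U+FEA0F: 4-byte form → F3 BE A8 8F.
U+DD640: 4-byte form → F3 9D 99 80.
Concatenated (21 bytes): E0 A6 B9 D2 B6 C3 B9 D7 AF F0 93 84 A8 F3 BE A8 8F F3 9D 99 80.

E0 A6 B9 D2 B6 C3 B9 D7 AF F0 93 84 A8 F3 BE A8 8F F3 9D 99 80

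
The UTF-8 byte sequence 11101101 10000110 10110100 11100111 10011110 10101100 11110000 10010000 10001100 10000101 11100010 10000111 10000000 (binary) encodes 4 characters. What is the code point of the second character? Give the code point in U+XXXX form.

U+77AC

Offset 0: leading byte 0xED = 11101101 → 3-byte char #1 = ED 86 B4.
Offset 3: leading byte 0xE7 = 11100111 → 3-byte char #2 = E7 9E AC.
Leading byte 0xE7 = 11100111 matches 1110xxxx → 3-byte sequence.
Byte 1: 0xE7 = 11100111, payload 0111 (4 bits).
Byte 2: 0x9E = 10011110 (10xxxxxx ✓), payload 011110.
Byte 3: 0xAC = 10101100 (10xxxxxx ✓), payload 101100.
Concatenate: 0111011110101100 = 0x77AC (16 bits → U+77AC).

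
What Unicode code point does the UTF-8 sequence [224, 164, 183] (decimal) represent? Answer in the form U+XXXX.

U+0937

Leading byte 0xE0 = 11100000 matches 1110xxxx → 3-byte sequence.
Byte 1: 0xE0 = 11100000, payload 0000 (4 bits).
Byte 2: 0xA4 = 10100100 (10xxxxxx ✓), payload 100100.
Byte 3: 0xB7 = 10110111 (10xxxxxx ✓), payload 110111.
Concatenate: 0000100100110111 = 0x937 (16 bits → U+0937).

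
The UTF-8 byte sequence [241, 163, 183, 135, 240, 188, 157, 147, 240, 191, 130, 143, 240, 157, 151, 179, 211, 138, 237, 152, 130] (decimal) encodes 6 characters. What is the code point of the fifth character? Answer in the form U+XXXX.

Offset 0: leading byte 0xF1 = 11110001 → 4-byte char #1 = F1 A3 B7 87.
Offset 4: leading byte 0xF0 = 11110000 → 4-byte char #2 = F0 BC 9D 93.
Offset 8: leading byte 0xF0 = 11110000 → 4-byte char #3 = F0 BF 82 8F.
Offset 12: leading byte 0xF0 = 11110000 → 4-byte char #4 = F0 9D 97 B3.
Offset 16: leading byte 0xD3 = 11010011 → 2-byte char #5 = D3 8A.
Leading byte 0xD3 = 11010011 matches 110xxxxx → 2-byte sequence.
Byte 1: 0xD3 = 11010011, payload 10011 (5 bits).
Byte 2: 0x8A = 10001010 (10xxxxxx ✓), payload 001010.
Concatenate: 10011001010 = 0x4CA (11 bits → U+04CA).

U+04CA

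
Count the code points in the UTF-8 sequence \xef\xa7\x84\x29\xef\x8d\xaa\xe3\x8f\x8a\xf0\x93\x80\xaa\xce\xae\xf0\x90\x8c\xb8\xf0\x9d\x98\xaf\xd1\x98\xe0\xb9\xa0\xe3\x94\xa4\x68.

12

Byte at offset 0: 0xEF = 11101111 → 3-byte char (#1). Advance 3.
Byte at offset 3: 0x29 = 00101001 → 1-byte char (#2). Advance 1.
Byte at offset 4: 0xEF = 11101111 → 3-byte char (#3). Advance 3.
Byte at offset 7: 0xE3 = 11100011 → 3-byte char (#4). Advance 3.
Byte at offset 10: 0xF0 = 11110000 → 4-byte char (#5). Advance 4.
Byte at offset 14: 0xCE = 11001110 → 2-byte char (#6). Advance 2.
Byte at offset 16: 0xF0 = 11110000 → 4-byte char (#7). Advance 4.
Byte at offset 20: 0xF0 = 11110000 → 4-byte char (#8). Advance 4.
Byte at offset 24: 0xD1 = 11010001 → 2-byte char (#9). Advance 2.
Byte at offset 26: 0xE0 = 11100000 → 3-byte char (#10). Advance 3.
Byte at offset 29: 0xE3 = 11100011 → 3-byte char (#11). Advance 3.
Byte at offset 32: 0x68 = 01101000 → 1-byte char (#12). Advance 1.
Reached end at offset 33 after 12 code points.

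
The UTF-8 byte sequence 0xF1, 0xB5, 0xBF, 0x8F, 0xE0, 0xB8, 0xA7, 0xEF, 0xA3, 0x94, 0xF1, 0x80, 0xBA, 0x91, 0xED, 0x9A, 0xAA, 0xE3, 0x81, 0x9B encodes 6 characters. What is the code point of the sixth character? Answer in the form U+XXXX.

U+305B

Offset 0: leading byte 0xF1 = 11110001 → 4-byte char #1 = F1 B5 BF 8F.
Offset 4: leading byte 0xE0 = 11100000 → 3-byte char #2 = E0 B8 A7.
Offset 7: leading byte 0xEF = 11101111 → 3-byte char #3 = EF A3 94.
Offset 10: leading byte 0xF1 = 11110001 → 4-byte char #4 = F1 80 BA 91.
Offset 14: leading byte 0xED = 11101101 → 3-byte char #5 = ED 9A AA.
Offset 17: leading byte 0xE3 = 11100011 → 3-byte char #6 = E3 81 9B.
Leading byte 0xE3 = 11100011 matches 1110xxxx → 3-byte sequence.
Byte 1: 0xE3 = 11100011, payload 0011 (4 bits).
Byte 2: 0x81 = 10000001 (10xxxxxx ✓), payload 000001.
Byte 3: 0x9B = 10011011 (10xxxxxx ✓), payload 011011.
Concatenate: 0011000001011011 = 0x305B (16 bits → U+305B).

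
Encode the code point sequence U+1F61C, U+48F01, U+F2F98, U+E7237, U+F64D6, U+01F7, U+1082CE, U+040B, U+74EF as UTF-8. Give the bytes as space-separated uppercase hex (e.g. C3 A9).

F0 9F 98 9C F1 88 BC 81 F3 B2 BE 98 F3 A7 88 B7 F3 B6 93 96 C7 B7 F4 88 8B 8E D0 8B E7 93 AF

U+1F61C: 4-byte form → F0 9F 98 9C.
U+48F01: 4-byte form → F1 88 BC 81.
U+F2F98: 4-byte form → F3 B2 BE 98.
U+E7237: 4-byte form → F3 A7 88 B7.
U+F64D6: 4-byte form → F3 B6 93 96.
U+01F7: 2-byte form → C7 B7.
U+1082CE: 4-byte form → F4 88 8B 8E.
U+040B: 2-byte form → D0 8B.
U+74EF: 3-byte form → E7 93 AF.
Concatenated (31 bytes): F0 9F 98 9C F1 88 BC 81 F3 B2 BE 98 F3 A7 88 B7 F3 B6 93 96 C7 B7 F4 88 8B 8E D0 8B E7 93 AF.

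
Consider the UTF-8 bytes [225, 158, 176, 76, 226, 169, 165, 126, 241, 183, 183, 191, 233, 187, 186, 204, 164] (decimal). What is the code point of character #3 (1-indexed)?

U+2A65

Offset 0: leading byte 0xE1 = 11100001 → 3-byte char #1 = E1 9E B0.
Offset 3: leading byte 0x4C = 01001100 → 1-byte char #2 = 4C.
Offset 4: leading byte 0xE2 = 11100010 → 3-byte char #3 = E2 A9 A5.
Leading byte 0xE2 = 11100010 matches 1110xxxx → 3-byte sequence.
Byte 1: 0xE2 = 11100010, payload 0010 (4 bits).
Byte 2: 0xA9 = 10101001 (10xxxxxx ✓), payload 101001.
Byte 3: 0xA5 = 10100101 (10xxxxxx ✓), payload 100101.
Concatenate: 0010101001100101 = 0x2A65 (16 bits → U+2A65).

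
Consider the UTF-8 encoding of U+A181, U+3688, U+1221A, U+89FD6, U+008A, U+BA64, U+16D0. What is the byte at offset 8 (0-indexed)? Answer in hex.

0x88

U+A181 → 3-byte form EA 86 81 at offsets 0–2.
U+3688 → 3-byte form E3 9A 88 at offsets 3–5.
U+1221A → 4-byte form F0 92 88 9A at offsets 6–9.
Offset 8 falls in char 3's range; it's byte 3 of F0 92 88 9A = 0x88.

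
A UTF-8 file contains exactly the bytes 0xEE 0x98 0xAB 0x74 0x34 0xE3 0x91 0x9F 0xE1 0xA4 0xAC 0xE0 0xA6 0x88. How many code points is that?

6

Byte at offset 0: 0xEE = 11101110 → 3-byte char (#1). Advance 3.
Byte at offset 3: 0x74 = 01110100 → 1-byte char (#2). Advance 1.
Byte at offset 4: 0x34 = 00110100 → 1-byte char (#3). Advance 1.
Byte at offset 5: 0xE3 = 11100011 → 3-byte char (#4). Advance 3.
Byte at offset 8: 0xE1 = 11100001 → 3-byte char (#5). Advance 3.
Byte at offset 11: 0xE0 = 11100000 → 3-byte char (#6). Advance 3.
Reached end at offset 14 after 6 code points.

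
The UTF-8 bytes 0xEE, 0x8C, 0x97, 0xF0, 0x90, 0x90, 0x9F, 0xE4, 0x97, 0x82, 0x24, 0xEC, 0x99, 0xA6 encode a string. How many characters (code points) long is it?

5

Byte at offset 0: 0xEE = 11101110 → 3-byte char (#1). Advance 3.
Byte at offset 3: 0xF0 = 11110000 → 4-byte char (#2). Advance 4.
Byte at offset 7: 0xE4 = 11100100 → 3-byte char (#3). Advance 3.
Byte at offset 10: 0x24 = 00100100 → 1-byte char (#4). Advance 1.
Byte at offset 11: 0xEC = 11101100 → 3-byte char (#5). Advance 3.
Reached end at offset 14 after 5 code points.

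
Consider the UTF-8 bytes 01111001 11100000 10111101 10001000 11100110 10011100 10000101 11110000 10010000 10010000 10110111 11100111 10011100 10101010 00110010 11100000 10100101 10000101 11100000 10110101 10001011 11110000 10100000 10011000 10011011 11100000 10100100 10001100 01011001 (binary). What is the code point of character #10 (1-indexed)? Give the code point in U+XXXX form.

U+090C

Offset 0: leading byte 0x79 = 01111001 → 1-byte char #1 = 79.
Offset 1: leading byte 0xE0 = 11100000 → 3-byte char #2 = E0 BD 88.
Offset 4: leading byte 0xE6 = 11100110 → 3-byte char #3 = E6 9C 85.
Offset 7: leading byte 0xF0 = 11110000 → 4-byte char #4 = F0 90 90 B7.
Offset 11: leading byte 0xE7 = 11100111 → 3-byte char #5 = E7 9C AA.
Offset 14: leading byte 0x32 = 00110010 → 1-byte char #6 = 32.
Offset 15: leading byte 0xE0 = 11100000 → 3-byte char #7 = E0 A5 85.
Offset 18: leading byte 0xE0 = 11100000 → 3-byte char #8 = E0 B5 8B.
Offset 21: leading byte 0xF0 = 11110000 → 4-byte char #9 = F0 A0 98 9B.
Offset 25: leading byte 0xE0 = 11100000 → 3-byte char #10 = E0 A4 8C.
Leading byte 0xE0 = 11100000 matches 1110xxxx → 3-byte sequence.
Byte 1: 0xE0 = 11100000, payload 0000 (4 bits).
Byte 2: 0xA4 = 10100100 (10xxxxxx ✓), payload 100100.
Byte 3: 0x8C = 10001100 (10xxxxxx ✓), payload 001100.
Concatenate: 0000100100001100 = 0x90C (16 bits → U+090C).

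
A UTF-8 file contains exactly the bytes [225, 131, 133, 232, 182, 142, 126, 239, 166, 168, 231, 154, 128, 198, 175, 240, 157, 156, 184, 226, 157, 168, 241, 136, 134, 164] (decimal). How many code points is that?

9

Byte at offset 0: 0xE1 = 11100001 → 3-byte char (#1). Advance 3.
Byte at offset 3: 0xE8 = 11101000 → 3-byte char (#2). Advance 3.
Byte at offset 6: 0x7E = 01111110 → 1-byte char (#3). Advance 1.
Byte at offset 7: 0xEF = 11101111 → 3-byte char (#4). Advance 3.
Byte at offset 10: 0xE7 = 11100111 → 3-byte char (#5). Advance 3.
Byte at offset 13: 0xC6 = 11000110 → 2-byte char (#6). Advance 2.
Byte at offset 15: 0xF0 = 11110000 → 4-byte char (#7). Advance 4.
Byte at offset 19: 0xE2 = 11100010 → 3-byte char (#8). Advance 3.
Byte at offset 22: 0xF1 = 11110001 → 4-byte char (#9). Advance 4.
Reached end at offset 26 after 9 code points.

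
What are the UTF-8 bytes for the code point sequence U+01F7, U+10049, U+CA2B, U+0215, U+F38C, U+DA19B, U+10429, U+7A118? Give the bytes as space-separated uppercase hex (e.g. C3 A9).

U+01F7: 2-byte form → C7 B7.
U+10049: 4-byte form → F0 90 81 89.
U+CA2B: 3-byte form → EC A8 AB.
U+0215: 2-byte form → C8 95.
U+F38C: 3-byte form → EF 8E 8C.
U+DA19B: 4-byte form → F3 9A 86 9B.
U+10429: 4-byte form → F0 90 90 A9.
U+7A118: 4-byte form → F1 BA 84 98.
Concatenated (26 bytes): C7 B7 F0 90 81 89 EC A8 AB C8 95 EF 8E 8C F3 9A 86 9B F0 90 90 A9 F1 BA 84 98.

C7 B7 F0 90 81 89 EC A8 AB C8 95 EF 8E 8C F3 9A 86 9B F0 90 90 A9 F1 BA 84 98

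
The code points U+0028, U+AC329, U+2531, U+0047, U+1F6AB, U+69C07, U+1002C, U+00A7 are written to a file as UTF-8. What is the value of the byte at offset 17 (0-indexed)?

0xF0

U+0028 → 1-byte form 28 at offsets 0–0.
U+AC329 → 4-byte form F2 AC 8C A9 at offsets 1–4.
U+2531 → 3-byte form E2 94 B1 at offsets 5–7.
U+0047 → 1-byte form 47 at offsets 8–8.
U+1F6AB → 4-byte form F0 9F 9A AB at offsets 9–12.
U+69C07 → 4-byte form F1 A9 B0 87 at offsets 13–16.
U+1002C → 4-byte form F0 90 80 AC at offsets 17–20.
Offset 17 falls in char 7's range; it's byte 1 of F0 90 80 AC = 0xF0.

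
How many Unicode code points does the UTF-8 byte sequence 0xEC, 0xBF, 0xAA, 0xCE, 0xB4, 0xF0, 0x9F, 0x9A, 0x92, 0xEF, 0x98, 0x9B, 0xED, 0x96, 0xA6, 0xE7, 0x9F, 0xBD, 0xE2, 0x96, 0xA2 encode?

7

Byte at offset 0: 0xEC = 11101100 → 3-byte char (#1). Advance 3.
Byte at offset 3: 0xCE = 11001110 → 2-byte char (#2). Advance 2.
Byte at offset 5: 0xF0 = 11110000 → 4-byte char (#3). Advance 4.
Byte at offset 9: 0xEF = 11101111 → 3-byte char (#4). Advance 3.
Byte at offset 12: 0xED = 11101101 → 3-byte char (#5). Advance 3.
Byte at offset 15: 0xE7 = 11100111 → 3-byte char (#6). Advance 3.
Byte at offset 18: 0xE2 = 11100010 → 3-byte char (#7). Advance 3.
Reached end at offset 21 after 7 code points.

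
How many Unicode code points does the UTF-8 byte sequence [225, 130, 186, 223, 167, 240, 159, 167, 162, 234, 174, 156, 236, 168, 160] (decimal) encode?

5

Byte at offset 0: 0xE1 = 11100001 → 3-byte char (#1). Advance 3.
Byte at offset 3: 0xDF = 11011111 → 2-byte char (#2). Advance 2.
Byte at offset 5: 0xF0 = 11110000 → 4-byte char (#3). Advance 4.
Byte at offset 9: 0xEA = 11101010 → 3-byte char (#4). Advance 3.
Byte at offset 12: 0xEC = 11101100 → 3-byte char (#5). Advance 3.
Reached end at offset 15 after 5 code points.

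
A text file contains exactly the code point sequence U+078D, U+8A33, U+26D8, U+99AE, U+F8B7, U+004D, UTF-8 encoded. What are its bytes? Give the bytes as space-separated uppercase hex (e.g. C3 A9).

DE 8D E8 A8 B3 E2 9B 98 E9 A6 AE EF A2 B7 4D

U+078D: 2-byte form → DE 8D.
U+8A33: 3-byte form → E8 A8 B3.
U+26D8: 3-byte form → E2 9B 98.
U+99AE: 3-byte form → E9 A6 AE.
U+F8B7: 3-byte form → EF A2 B7.
U+004D: 1-byte form → 4D.
Concatenated (15 bytes): DE 8D E8 A8 B3 E2 9B 98 E9 A6 AE EF A2 B7 4D.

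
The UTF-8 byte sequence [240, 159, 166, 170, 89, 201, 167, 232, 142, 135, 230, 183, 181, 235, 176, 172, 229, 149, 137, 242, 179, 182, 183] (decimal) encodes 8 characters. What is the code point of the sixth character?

U+BC2C

Offset 0: leading byte 0xF0 = 11110000 → 4-byte char #1 = F0 9F A6 AA.
Offset 4: leading byte 0x59 = 01011001 → 1-byte char #2 = 59.
Offset 5: leading byte 0xC9 = 11001001 → 2-byte char #3 = C9 A7.
Offset 7: leading byte 0xE8 = 11101000 → 3-byte char #4 = E8 8E 87.
Offset 10: leading byte 0xE6 = 11100110 → 3-byte char #5 = E6 B7 B5.
Offset 13: leading byte 0xEB = 11101011 → 3-byte char #6 = EB B0 AC.
Leading byte 0xEB = 11101011 matches 1110xxxx → 3-byte sequence.
Byte 1: 0xEB = 11101011, payload 1011 (4 bits).
Byte 2: 0xB0 = 10110000 (10xxxxxx ✓), payload 110000.
Byte 3: 0xAC = 10101100 (10xxxxxx ✓), payload 101100.
Concatenate: 1011110000101100 = 0xBC2C (16 bits → U+BC2C).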